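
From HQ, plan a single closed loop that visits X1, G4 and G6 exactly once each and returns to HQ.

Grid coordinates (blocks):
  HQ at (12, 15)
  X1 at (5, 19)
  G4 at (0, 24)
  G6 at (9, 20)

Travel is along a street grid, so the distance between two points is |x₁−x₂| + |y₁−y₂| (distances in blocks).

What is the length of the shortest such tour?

42 blocks — the shortest possible round trip.

There are 3 distinct closed tours to check (reversals are equivalent).
HQ → X1 → G4 → G6 → HQ: 11+10+13+8 = 42
HQ → X1 → G6 → G4 → HQ: 11+5+13+21 = 50
HQ → G4 → X1 → G6 → HQ: 21+10+5+8 = 44
The minimum is 42.
One optimal route: HQ → X1 → G4 → G6 → HQ (or its reverse).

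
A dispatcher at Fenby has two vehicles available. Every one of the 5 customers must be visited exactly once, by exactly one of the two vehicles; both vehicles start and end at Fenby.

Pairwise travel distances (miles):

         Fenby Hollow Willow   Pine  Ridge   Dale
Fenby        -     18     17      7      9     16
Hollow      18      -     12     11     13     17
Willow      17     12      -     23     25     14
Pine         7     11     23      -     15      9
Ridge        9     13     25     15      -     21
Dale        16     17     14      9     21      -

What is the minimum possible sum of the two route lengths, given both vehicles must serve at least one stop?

Check every non-empty split of the stops between the two vehicles; for each half take its own optimal tour:
  {Hollow} + {Willow, Pine, Ridge, Dale}: 36 + 64 = 100
  {Willow} + {Hollow, Pine, Ridge, Dale}: 34 + 55 = 89
  {Hollow, Willow} + {Pine, Ridge, Dale}: 47 + 46 = 93
  {Pine} + {Hollow, Willow, Ridge, Dale}: 14 + 64 = 78
  {Hollow, Pine} + {Willow, Ridge, Dale}: 36 + 61 = 97
  {Willow, Pine} + {Hollow, Ridge, Dale}: 47 + 55 = 102
  … (15 splits in total)
Best: vehicle 1 Fenby → Pine → Fenby = 14; vehicle 2 Fenby → Ridge → Hollow → Willow → Dale → Fenby = 64; combined 78.

78 miles — the smallest possible combined total.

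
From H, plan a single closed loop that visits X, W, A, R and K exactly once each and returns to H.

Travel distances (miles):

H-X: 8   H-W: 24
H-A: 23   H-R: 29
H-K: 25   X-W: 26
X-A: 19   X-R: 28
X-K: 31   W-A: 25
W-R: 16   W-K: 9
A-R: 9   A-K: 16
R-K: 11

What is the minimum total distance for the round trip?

Shortest round trip = 80 miles.

There are 60 distinct closed tours to check (reversals are equivalent).
H → X → W → A → R → K → H: 8+26+25+9+11+25 = 104
H → X → W → A → K → R → H: 8+26+25+16+11+29 = 115
H → X → W → R → A → K → H: 8+26+16+9+16+25 = 100
H → X → W → R → K → A → H: 8+26+16+11+16+23 = 100
H → X → W → K → A → R → H: 8+26+9+16+9+29 = 97
H → X → W → K → R → A → H: 8+26+9+11+9+23 = 86
H → X → A → W → R → K → H: 8+19+25+16+11+25 = 104
H → X → A → W → K → R → H: 8+19+25+9+11+29 = 101
H → X → A → R → W → K → H: 8+19+9+16+9+25 = 86
H → X → A → R → K → W → H: 8+19+9+11+9+24 = 80
H → X → A → K → W → R → H: 8+19+16+9+16+29 = 97
H → X → A → K → R → W → H: 8+19+16+11+16+24 = 94
H → X → R → W → A → K → H: 8+28+16+25+16+25 = 118
H → X → R → W → K → A → H: 8+28+16+9+16+23 = 100
… (46 more)
The minimum is 80.
One optimal route: H → X → A → R → K → W → H (or its reverse).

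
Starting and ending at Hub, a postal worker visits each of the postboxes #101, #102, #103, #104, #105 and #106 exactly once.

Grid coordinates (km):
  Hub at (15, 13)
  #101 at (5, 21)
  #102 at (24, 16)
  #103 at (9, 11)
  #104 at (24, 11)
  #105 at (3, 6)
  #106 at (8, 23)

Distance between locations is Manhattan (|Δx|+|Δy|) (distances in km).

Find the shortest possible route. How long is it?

With 6 stops there are 6!/2 = 360 distinct round trips (a route and its reverse cost the same).
Hub - #101 - #102 - #103 - #104 - #105 - #106 - Hub: 18+24+20+15+26+22+17 = 142
Hub - #101 - #102 - #103 - #104 - #106 - #105 - Hub: 18+24+20+15+28+22+19 = 146
Hub - #101 - #102 - #103 - #105 - #104 - #106 - Hub: 18+24+20+11+26+28+17 = 144
Hub - #101 - #102 - #103 - #105 - #106 - #104 - Hub: 18+24+20+11+22+28+11 = 134
Hub - #101 - #102 - #103 - #106 - #104 - #105 - Hub: 18+24+20+13+28+26+19 = 148
Hub - #101 - #102 - #103 - #106 - #105 - #104 - Hub: 18+24+20+13+22+26+11 = 134
Hub - #101 - #102 - #104 - #103 - #105 - #106 - Hub: 18+24+5+15+11+22+17 = 112
Hub - #101 - #102 - #104 - #103 - #106 - #105 - Hub: 18+24+5+15+13+22+19 = 116
… (352 more)
Hub - #103 - #105 - #101 - #106 - #102 - #104 - Hub: 8+11+17+5+23+5+11 = 80  ← best
The minimum is 80.
One optimal route: Hub → #103 → #105 → #101 → #106 → #102 → #104 → Hub (or its reverse).

Shortest round trip = 80 km.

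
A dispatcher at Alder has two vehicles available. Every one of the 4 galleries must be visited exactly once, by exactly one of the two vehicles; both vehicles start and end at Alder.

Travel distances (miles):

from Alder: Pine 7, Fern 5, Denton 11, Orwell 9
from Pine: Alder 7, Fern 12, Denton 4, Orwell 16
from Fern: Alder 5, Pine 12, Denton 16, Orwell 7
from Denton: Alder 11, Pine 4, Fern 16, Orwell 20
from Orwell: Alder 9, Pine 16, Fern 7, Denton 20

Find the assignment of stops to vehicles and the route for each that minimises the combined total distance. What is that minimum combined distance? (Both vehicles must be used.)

There are 2^3 − 1 = 7 ways to divide the 4 stops into two non-empty groups. For each, the best each vehicle can do is its own shortest tour through its group:
  {Pine} + {Fern, Denton, Orwell}: 14 + 43 = 57
  {Fern} + {Pine, Denton, Orwell}: 10 + 40 = 50
  {Pine, Fern} + {Denton, Orwell}: 24 + 40 = 64
  {Denton} + {Pine, Fern, Orwell}: 22 + 35 = 57
  {Pine, Denton} + {Fern, Orwell}: 22 + 21 = 43
  {Fern, Denton} + {Pine, Orwell}: 32 + 32 = 64
  … (7 splits in total)
Best: vehicle 1 Alder → Pine → Denton → Alder = 22; vehicle 2 Alder → Fern → Orwell → Alder = 21; combined 43.

43 miles — the smallest possible combined total.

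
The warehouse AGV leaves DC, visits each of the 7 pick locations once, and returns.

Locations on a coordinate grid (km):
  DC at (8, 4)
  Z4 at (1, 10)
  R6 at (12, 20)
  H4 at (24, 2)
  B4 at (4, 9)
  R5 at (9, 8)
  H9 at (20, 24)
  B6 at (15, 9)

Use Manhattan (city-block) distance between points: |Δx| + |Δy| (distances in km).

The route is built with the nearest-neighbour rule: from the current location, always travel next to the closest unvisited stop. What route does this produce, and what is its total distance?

From DC: distances to unvisited — R5=5, B4=9, B6=12, Z4=13, H4=18, R6=20, H9=32. Nearest is R5 (5).
From R5: distances to unvisited — B4=6, B6=7, Z4=10, R6=15, H4=21, H9=27. Nearest is B4 (6).
From B4: distances to unvisited — Z4=4, B6=11, R6=19, H4=27, H9=31. Nearest is Z4 (4).
From Z4: distances to unvisited — B6=15, R6=21, H4=31, H9=33. Nearest is B6 (15).
From B6: distances to unvisited — R6=14, H4=16, H9=20. Nearest is R6 (14).
From R6: distances to unvisited — H9=12, H4=30. Nearest is H9 (12).
From H9: distances to unvisited — H4=26. Nearest is H4 (26).
Return H4→DC: 18.
Total = 5 + 6 + 4 + 15 + 14 + 12 + 26 + 18 = 100.

100 km along DC → R5 → B4 → Z4 → B6 → R6 → H9 → H4 → DC.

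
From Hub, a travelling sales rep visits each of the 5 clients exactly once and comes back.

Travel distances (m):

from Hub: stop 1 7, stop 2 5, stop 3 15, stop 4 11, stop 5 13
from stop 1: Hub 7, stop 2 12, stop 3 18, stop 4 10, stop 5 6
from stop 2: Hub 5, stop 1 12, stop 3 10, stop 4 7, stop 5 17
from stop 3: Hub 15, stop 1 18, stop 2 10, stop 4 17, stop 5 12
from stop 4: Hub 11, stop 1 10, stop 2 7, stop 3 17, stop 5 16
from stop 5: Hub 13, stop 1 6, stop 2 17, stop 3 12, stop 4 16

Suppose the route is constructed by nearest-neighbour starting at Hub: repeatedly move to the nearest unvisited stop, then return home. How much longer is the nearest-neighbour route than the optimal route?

2 m longer than the optimal tour.

From Hub: stop 2=5, stop 1=7, stop 4=11, stop 5=13, stop 3=15 → choose stop 2 (5).
From stop 2: stop 4=7, stop 3=10, stop 1=12, stop 5=17 → choose stop 4 (7).
From stop 4: stop 1=10, stop 5=16, stop 3=17 → choose stop 1 (10).
From stop 1: stop 5=6, stop 3=18 → choose stop 5 (6).
From stop 5: stop 3=12 → choose stop 3 (12).
NN route Hub → stop 2 → stop 4 → stop 1 → stop 5 → stop 3 → Hub costs 55.
Optimal: Hub → stop 1 → stop 5 → stop 3 → stop 2 → stop 4 → Hub costs 53 (by enumerating all 60 distinct tours).
Excess = 55 − 53 = 2.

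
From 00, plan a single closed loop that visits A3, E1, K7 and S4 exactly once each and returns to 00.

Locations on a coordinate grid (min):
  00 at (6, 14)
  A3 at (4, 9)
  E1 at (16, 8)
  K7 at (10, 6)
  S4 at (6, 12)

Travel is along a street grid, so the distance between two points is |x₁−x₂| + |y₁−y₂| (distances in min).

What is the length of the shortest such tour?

There are 12 distinct closed tours to check (reversals are equivalent).
00 → A3 → E1 → K7 → S4 → 00: 7+13+8+10+2 = 40
00 → A3 → E1 → S4 → K7 → 00: 7+13+14+10+12 = 56
00 → A3 → K7 → E1 → S4 → 00: 7+9+8+14+2 = 40
00 → A3 → K7 → S4 → E1 → 00: 7+9+10+14+16 = 56
00 → A3 → S4 → E1 → K7 → 00: 7+5+14+8+12 = 46
00 → A3 → S4 → K7 → E1 → 00: 7+5+10+8+16 = 46
00 → E1 → A3 → K7 → S4 → 00: 16+13+9+10+2 = 50
00 → E1 → A3 → S4 → K7 → 00: 16+13+5+10+12 = 56
00 → E1 → K7 → A3 → S4 → 00: 16+8+9+5+2 = 40
00 → E1 → S4 → A3 → K7 → 00: 16+14+5+9+12 = 56
00 → K7 → A3 → E1 → S4 → 00: 12+9+13+14+2 = 50
00 → K7 → E1 → A3 → S4 → 00: 12+8+13+5+2 = 40
The minimum is 40.
One optimal route: 00 → A3 → E1 → K7 → S4 → 00 (or its reverse).

Shortest round trip = 40 min.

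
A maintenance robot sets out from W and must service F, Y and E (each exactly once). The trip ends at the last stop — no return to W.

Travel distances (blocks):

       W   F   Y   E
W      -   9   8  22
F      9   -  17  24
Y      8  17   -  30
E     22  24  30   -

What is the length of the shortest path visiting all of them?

There are 3! = 6 possible orderings.
W - F - Y - E: 9+17+30 = 56
W - F - E - Y: 9+24+30 = 63
W - Y - F - E: 8+17+24 = 49
W - Y - E - F: 8+30+24 = 62
W - E - F - Y: 22+24+17 = 63
W - E - Y - F: 22+30+17 = 69
The minimum is 49.
One shortest path: W → Y → F → E.

49 blocks — the minimum one-way total.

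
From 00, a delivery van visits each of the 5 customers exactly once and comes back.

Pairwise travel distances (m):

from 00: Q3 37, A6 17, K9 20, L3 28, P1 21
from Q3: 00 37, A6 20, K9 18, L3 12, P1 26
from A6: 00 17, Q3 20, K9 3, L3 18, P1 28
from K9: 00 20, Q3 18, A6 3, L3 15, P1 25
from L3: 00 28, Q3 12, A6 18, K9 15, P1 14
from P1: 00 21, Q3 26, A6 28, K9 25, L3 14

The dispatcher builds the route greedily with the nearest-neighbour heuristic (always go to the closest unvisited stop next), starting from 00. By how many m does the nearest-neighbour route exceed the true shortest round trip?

9 m longer than the optimal tour.

From 00: A6=17, K9=20, P1=21, L3=28, Q3=37 → choose A6 (17).
From A6: K9=3, L3=18, Q3=20, P1=28 → choose K9 (3).
From K9: L3=15, Q3=18, P1=25 → choose L3 (15).
From L3: Q3=12, P1=14 → choose Q3 (12).
From Q3: P1=26 → choose P1 (26).
NN route 00 → A6 → K9 → L3 → Q3 → P1 → 00 costs 94.
Optimal: 00 → A6 → K9 → Q3 → L3 → P1 → 00 costs 85 (by enumerating all 60 distinct tours).
Excess = 94 − 85 = 9.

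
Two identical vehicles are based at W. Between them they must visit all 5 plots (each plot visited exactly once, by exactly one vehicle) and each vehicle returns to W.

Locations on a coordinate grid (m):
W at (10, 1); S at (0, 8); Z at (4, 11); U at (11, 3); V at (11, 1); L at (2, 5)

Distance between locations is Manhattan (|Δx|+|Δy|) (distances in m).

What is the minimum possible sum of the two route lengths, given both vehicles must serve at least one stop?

Minimum combined distance: 44 m.

Try each way of splitting the stops between the two vehicles (each non-empty) and, for each split, find the best tour for each vehicle:
  {S} + {Z, U, V, L}: 34 + 38 = 72
  {Z} + {S, U, V, L}: 32 + 36 = 68
  {S, Z} + {U, V, L}: 40 + 26 = 66
  {U} + {S, Z, V, L}: 6 + 42 = 48
  {S, U} + {Z, V, L}: 36 + 38 = 74
  {Z, U} + {S, V, L}: 34 + 36 = 70
  … (15 splits in total)
  {V} + {S, Z, U, L}: 2 + 42 = 44  ← best
Best: vehicle 1 W → V → W = 2; vehicle 2 W → Z → S → L → U → W = 42; combined 44.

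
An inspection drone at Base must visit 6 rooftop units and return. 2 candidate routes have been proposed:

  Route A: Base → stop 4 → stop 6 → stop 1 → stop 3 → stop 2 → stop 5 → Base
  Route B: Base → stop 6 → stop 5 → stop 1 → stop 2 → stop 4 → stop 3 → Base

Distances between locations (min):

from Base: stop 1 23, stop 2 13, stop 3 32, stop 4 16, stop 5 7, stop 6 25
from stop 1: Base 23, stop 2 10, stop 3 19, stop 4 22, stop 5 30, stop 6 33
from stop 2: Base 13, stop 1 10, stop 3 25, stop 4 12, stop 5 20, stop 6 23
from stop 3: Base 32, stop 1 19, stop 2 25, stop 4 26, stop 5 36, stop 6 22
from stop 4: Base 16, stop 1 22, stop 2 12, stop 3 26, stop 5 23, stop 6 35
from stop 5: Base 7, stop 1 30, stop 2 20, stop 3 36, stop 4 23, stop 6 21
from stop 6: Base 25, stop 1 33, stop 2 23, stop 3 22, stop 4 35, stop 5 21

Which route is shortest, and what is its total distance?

Shortest is Route A, total 155 min.

Route A: 16 + 35 + 33 + 19 + 25 + 20 + 7 = 155
Route B: 25 + 21 + 30 + 10 + 12 + 26 + 32 = 156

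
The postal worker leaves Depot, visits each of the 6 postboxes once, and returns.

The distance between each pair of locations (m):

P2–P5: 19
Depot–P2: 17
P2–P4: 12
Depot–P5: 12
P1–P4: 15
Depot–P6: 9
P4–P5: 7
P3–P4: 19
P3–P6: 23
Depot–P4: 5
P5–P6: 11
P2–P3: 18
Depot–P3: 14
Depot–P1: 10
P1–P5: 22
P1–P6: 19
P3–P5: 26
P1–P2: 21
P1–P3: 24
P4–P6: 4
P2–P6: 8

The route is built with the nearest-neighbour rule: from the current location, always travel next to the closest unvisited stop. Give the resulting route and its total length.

Nearest-neighbour total = 93 m; route Depot → P4 → P6 → P2 → P3 → P1 → P5 → Depot.

Depot → [P4:5 / P6:9 / P1:10 / P5:12 / P3:14 / P2:17] → P4 (5)
P4 → [P6:4 / P5:7 / P2:12 / P1:15 / P3:19] → P6 (4)
P6 → [P2:8 / P5:11 / P1:19 / P3:23] → P2 (8)
P2 → [P3:18 / P5:19 / P1:21] → P3 (18)
P3 → [P1:24 / P5:26] → P1 (24)
P1 → [P5:22] → P5 (22)
Return P5→Depot: 12.
Total = 5 + 4 + 8 + 18 + 24 + 22 + 12 = 93.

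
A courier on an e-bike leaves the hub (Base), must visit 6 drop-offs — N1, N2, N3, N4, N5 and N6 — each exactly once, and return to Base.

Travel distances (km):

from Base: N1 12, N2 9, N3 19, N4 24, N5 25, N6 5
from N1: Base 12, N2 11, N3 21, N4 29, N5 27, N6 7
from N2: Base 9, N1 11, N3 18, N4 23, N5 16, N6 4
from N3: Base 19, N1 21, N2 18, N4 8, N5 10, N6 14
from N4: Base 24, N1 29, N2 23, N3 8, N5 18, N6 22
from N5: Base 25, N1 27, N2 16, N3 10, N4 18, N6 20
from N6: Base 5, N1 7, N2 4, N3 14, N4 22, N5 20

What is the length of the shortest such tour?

Base→N1→N2→N3→N4→N5→N6→Base: 12+11+18+8+18+20+5 = 92
Base→N1→N2→N3→N4→N6→N5→Base: 12+11+18+8+22+20+25 = 116
Base→N1→N2→N3→N5→N4→N6→Base: 12+11+18+10+18+22+5 = 96
Base→N1→N2→N3→N5→N6→N4→Base: 12+11+18+10+20+22+24 = 117
Base→N1→N2→N3→N6→N4→N5→Base: 12+11+18+14+22+18+25 = 120
Base→N1→N2→N3→N6→N5→N4→Base: 12+11+18+14+20+18+24 = 117
Base→N1→N2→N4→N3→N5→N6→Base: 12+11+23+8+10+20+5 = 89
Base→N1→N2→N4→N3→N6→N5→Base: 12+11+23+8+14+20+25 = 113
… (352 more)
Base→N1→N6→N2→N5→N3→N4→Base: 12+7+4+16+10+8+24 = 81  ← best
The minimum is 81.
One optimal route: Base → N1 → N6 → N2 → N5 → N3 → N4 → Base (or its reverse).

Shortest round trip = 81 km.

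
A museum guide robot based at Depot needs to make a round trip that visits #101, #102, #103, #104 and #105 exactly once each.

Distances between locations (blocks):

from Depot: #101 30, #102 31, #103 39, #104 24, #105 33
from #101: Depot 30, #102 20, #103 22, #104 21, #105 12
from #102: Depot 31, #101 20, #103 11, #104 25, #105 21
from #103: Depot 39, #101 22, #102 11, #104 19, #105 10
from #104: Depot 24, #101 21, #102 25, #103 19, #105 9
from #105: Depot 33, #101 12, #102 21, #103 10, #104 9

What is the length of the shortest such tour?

Shortest round trip = 104 blocks.

With 5 stops there are 5!/2 = 60 distinct round trips (a route and its reverse cost the same).
Depot-#101-#102-#103-#104-#105-Depot: 30+20+11+19+9+33 = 122
Depot-#101-#102-#103-#105-#104-Depot: 30+20+11+10+9+24 = 104
Depot-#101-#102-#104-#103-#105-Depot: 30+20+25+19+10+33 = 137
Depot-#101-#102-#104-#105-#103-Depot: 30+20+25+9+10+39 = 133
Depot-#101-#102-#105-#103-#104-Depot: 30+20+21+10+19+24 = 124
Depot-#101-#102-#105-#104-#103-Depot: 30+20+21+9+19+39 = 138
Depot-#101-#103-#102-#104-#105-Depot: 30+22+11+25+9+33 = 130
Depot-#101-#103-#102-#105-#104-Depot: 30+22+11+21+9+24 = 117
Depot-#101-#103-#104-#102-#105-Depot: 30+22+19+25+21+33 = 150
Depot-#101-#103-#104-#105-#102-Depot: 30+22+19+9+21+31 = 132
Depot-#101-#103-#105-#102-#104-Depot: 30+22+10+21+25+24 = 132
Depot-#101-#103-#105-#104-#102-Depot: 30+22+10+9+25+31 = 127
Depot-#101-#104-#102-#103-#105-Depot: 30+21+25+11+10+33 = 130
Depot-#101-#104-#102-#105-#103-Depot: 30+21+25+21+10+39 = 146
… (46 more)
The minimum is 104.
One optimal route: Depot → #101 → #102 → #103 → #105 → #104 → Depot (or its reverse).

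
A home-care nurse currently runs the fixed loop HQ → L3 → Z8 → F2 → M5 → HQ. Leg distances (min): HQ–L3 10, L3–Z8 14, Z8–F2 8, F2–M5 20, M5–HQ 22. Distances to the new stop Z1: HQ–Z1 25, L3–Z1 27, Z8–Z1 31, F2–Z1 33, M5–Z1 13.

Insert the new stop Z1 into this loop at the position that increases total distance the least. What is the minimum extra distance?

Insertion cost between consecutive stops i–j is d(i,Z1) + d(Z1,j) − d(i,j):
  between HQ and L3: 25 + 27 − 10 = 42
  between L3 and Z8: 27 + 31 − 14 = 44
  between Z8 and F2: 31 + 33 − 8 = 56
  between F2 and M5: 33 + 13 − 20 = 26
  between M5 and HQ: 13 + 25 − 22 = 16
Cheapest insertion is between M5 and HQ, adding 16.
New total = 74 + 16 = 90.

+16 min — insert Z1 between M5 and HQ.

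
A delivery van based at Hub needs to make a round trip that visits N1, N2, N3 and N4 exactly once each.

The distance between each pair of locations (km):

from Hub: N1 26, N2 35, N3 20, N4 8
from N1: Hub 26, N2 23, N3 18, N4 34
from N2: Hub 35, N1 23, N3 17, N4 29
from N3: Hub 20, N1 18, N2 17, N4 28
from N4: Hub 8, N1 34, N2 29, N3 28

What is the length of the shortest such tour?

There are 12 distinct closed tours to check (reversals are equivalent).
Hub - N1 - N2 - N3 - N4 - Hub: 26+23+17+28+8 = 102
Hub - N1 - N2 - N4 - N3 - Hub: 26+23+29+28+20 = 126
Hub - N1 - N3 - N2 - N4 - Hub: 26+18+17+29+8 = 98
Hub - N1 - N3 - N4 - N2 - Hub: 26+18+28+29+35 = 136
Hub - N1 - N4 - N2 - N3 - Hub: 26+34+29+17+20 = 126
Hub - N1 - N4 - N3 - N2 - Hub: 26+34+28+17+35 = 140
Hub - N2 - N1 - N3 - N4 - Hub: 35+23+18+28+8 = 112
Hub - N2 - N1 - N4 - N3 - Hub: 35+23+34+28+20 = 140
Hub - N2 - N3 - N1 - N4 - Hub: 35+17+18+34+8 = 112
Hub - N2 - N4 - N1 - N3 - Hub: 35+29+34+18+20 = 136
Hub - N3 - N1 - N2 - N4 - Hub: 20+18+23+29+8 = 98
Hub - N3 - N2 - N1 - N4 - Hub: 20+17+23+34+8 = 102
The minimum is 98.
One optimal route: Hub → N1 → N3 → N2 → N4 → Hub (or its reverse).

98 km — the shortest possible round trip.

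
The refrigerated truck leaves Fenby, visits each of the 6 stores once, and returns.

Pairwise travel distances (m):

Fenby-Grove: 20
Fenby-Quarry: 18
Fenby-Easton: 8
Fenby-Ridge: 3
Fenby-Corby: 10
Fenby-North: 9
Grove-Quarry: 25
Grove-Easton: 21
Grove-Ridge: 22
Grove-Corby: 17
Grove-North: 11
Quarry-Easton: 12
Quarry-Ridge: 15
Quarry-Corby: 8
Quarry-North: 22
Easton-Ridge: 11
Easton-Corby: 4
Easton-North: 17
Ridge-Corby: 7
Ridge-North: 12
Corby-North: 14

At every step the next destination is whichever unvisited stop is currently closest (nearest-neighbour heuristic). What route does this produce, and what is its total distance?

79 m along Fenby → Ridge → Corby → Easton → Quarry → North → Grove → Fenby.

At Fenby the remaining stops are Ridge 3, Easton 8, North 9, Corby 10, Quarry 18, Grove 20; go to Ridge.
At Ridge the remaining stops are Corby 7, Easton 11, North 12, Quarry 15, Grove 22; go to Corby.
At Corby the remaining stops are Easton 4, Quarry 8, North 14, Grove 17; go to Easton.
At Easton the remaining stops are Quarry 12, North 17, Grove 21; go to Quarry.
At Quarry the remaining stops are North 22, Grove 25; go to North.
At North the remaining stops are Grove 11; go to Grove.
Return Grove→Fenby: 20.
Total = 3 + 7 + 4 + 12 + 22 + 11 + 20 = 79.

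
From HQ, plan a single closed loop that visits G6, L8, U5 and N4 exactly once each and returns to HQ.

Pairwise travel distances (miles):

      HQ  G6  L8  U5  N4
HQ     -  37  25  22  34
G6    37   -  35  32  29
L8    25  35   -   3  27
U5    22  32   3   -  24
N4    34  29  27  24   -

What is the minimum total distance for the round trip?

Shortest round trip = 118 miles.

There are 12 distinct closed tours to check (reversals are equivalent).
HQ→G6→L8→U5→N4→HQ: 37+35+3+24+34 = 133
HQ→G6→L8→N4→U5→HQ: 37+35+27+24+22 = 145
HQ→G6→U5→L8→N4→HQ: 37+32+3+27+34 = 133
HQ→G6→U5→N4→L8→HQ: 37+32+24+27+25 = 145
HQ→G6→N4→L8→U5→HQ: 37+29+27+3+22 = 118
HQ→G6→N4→U5→L8→HQ: 37+29+24+3+25 = 118
HQ→L8→G6→U5→N4→HQ: 25+35+32+24+34 = 150
HQ→L8→G6→N4→U5→HQ: 25+35+29+24+22 = 135
HQ→L8→U5→G6→N4→HQ: 25+3+32+29+34 = 123
HQ→L8→N4→G6→U5→HQ: 25+27+29+32+22 = 135
HQ→U5→G6→L8→N4→HQ: 22+32+35+27+34 = 150
HQ→U5→L8→G6→N4→HQ: 22+3+35+29+34 = 123
The minimum is 118.
One optimal route: HQ → G6 → N4 → L8 → U5 → HQ (or its reverse).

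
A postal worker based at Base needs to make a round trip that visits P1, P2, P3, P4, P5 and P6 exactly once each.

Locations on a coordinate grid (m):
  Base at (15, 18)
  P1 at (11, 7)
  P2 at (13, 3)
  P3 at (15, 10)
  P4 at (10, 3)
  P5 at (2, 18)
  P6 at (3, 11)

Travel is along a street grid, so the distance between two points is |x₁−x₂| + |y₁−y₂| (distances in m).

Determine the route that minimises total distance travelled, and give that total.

There are 360 distinct closed tours to check (reversals are equivalent).
Base-P1-P2-P3-P4-P5-P6-Base: 15+6+9+12+23+8+19 = 92
Base-P1-P2-P3-P4-P6-P5-Base: 15+6+9+12+15+8+13 = 78
Base-P1-P2-P3-P5-P4-P6-Base: 15+6+9+21+23+15+19 = 108
Base-P1-P2-P3-P5-P6-P4-Base: 15+6+9+21+8+15+20 = 94
Base-P1-P2-P3-P6-P4-P5-Base: 15+6+9+13+15+23+13 = 94
Base-P1-P2-P3-P6-P5-P4-Base: 15+6+9+13+8+23+20 = 94
Base-P1-P2-P4-P3-P5-P6-Base: 15+6+3+12+21+8+19 = 84
Base-P1-P2-P4-P3-P6-P5-Base: 15+6+3+12+13+8+13 = 70
… (352 more)
Base-P3-P2-P4-P1-P6-P5-Base: 8+9+3+5+12+8+13 = 58  ← best
The minimum is 58.
One optimal route: Base → P3 → P2 → P4 → P1 → P6 → P5 → Base (or its reverse).

58 m — the shortest possible round trip.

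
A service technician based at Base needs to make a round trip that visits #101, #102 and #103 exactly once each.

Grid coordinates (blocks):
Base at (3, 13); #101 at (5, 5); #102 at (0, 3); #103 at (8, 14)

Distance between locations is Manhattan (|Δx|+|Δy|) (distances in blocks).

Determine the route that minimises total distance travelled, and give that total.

Minimum total distance: 38 blocks.

Base-#101-#102-#103-Base: 10+7+19+6 = 42
Base-#101-#103-#102-Base: 10+12+19+13 = 54
Base-#102-#101-#103-Base: 13+7+12+6 = 38
The minimum is 38.
One optimal route: Base → #102 → #101 → #103 → Base (or its reverse).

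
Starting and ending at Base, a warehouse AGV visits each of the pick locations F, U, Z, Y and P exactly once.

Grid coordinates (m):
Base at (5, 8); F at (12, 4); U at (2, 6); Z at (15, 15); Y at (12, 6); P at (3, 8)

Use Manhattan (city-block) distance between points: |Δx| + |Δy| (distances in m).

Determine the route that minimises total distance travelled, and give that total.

Minimum total distance: 48 m.

Base → F → U → Z → Y → P → Base: 11+12+22+12+11+2 = 70
Base → F → U → Z → P → Y → Base: 11+12+22+19+11+9 = 84
Base → F → U → Y → Z → P → Base: 11+12+10+12+19+2 = 66
Base → F → U → Y → P → Z → Base: 11+12+10+11+19+17 = 80
Base → F → U → P → Z → Y → Base: 11+12+3+19+12+9 = 66
Base → F → U → P → Y → Z → Base: 11+12+3+11+12+17 = 66
Base → F → Z → U → Y → P → Base: 11+14+22+10+11+2 = 70
Base → F → Z → U → P → Y → Base: 11+14+22+3+11+9 = 70
Base → F → Z → Y → U → P → Base: 11+14+12+10+3+2 = 52
Base → F → Z → Y → P → U → Base: 11+14+12+11+3+5 = 56
Base → F → Z → P → U → Y → Base: 11+14+19+3+10+9 = 66
Base → F → Z → P → Y → U → Base: 11+14+19+11+10+5 = 70
Base → F → Y → U → Z → P → Base: 11+2+10+22+19+2 = 66
Base → F → Y → U → P → Z → Base: 11+2+10+3+19+17 = 62
… (46 more)
Base → Z → F → Y → U → P → Base: 17+14+2+10+3+2 = 48  ← best
The minimum is 48.
One optimal route: Base → Z → F → Y → U → P → Base (or its reverse).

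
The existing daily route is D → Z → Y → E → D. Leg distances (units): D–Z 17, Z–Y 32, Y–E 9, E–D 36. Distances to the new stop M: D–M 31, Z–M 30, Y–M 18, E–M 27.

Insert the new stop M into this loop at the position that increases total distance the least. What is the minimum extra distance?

Insertion cost between consecutive stops i–j is d(i,M) + d(M,j) − d(i,j):
  between D and Z: 31 + 30 − 17 = 44
  between Z and Y: 30 + 18 − 32 = 16
  between Y and E: 18 + 27 − 9 = 36
  between E and D: 27 + 31 − 36 = 22
Cheapest insertion is between Z and Y, adding 16.
New total = 94 + 16 = 110.

+16 — insert M between Z and Y.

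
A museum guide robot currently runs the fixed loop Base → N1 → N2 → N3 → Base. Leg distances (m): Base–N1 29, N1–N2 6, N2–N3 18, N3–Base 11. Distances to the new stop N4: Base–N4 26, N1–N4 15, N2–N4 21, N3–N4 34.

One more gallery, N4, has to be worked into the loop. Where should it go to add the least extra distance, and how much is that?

+12 m — insert N4 between Base and N1.

Insertion cost between consecutive stops i–j is d(i,N4) + d(N4,j) − d(i,j):
  between Base and N1: 26 + 15 − 29 = 12
  between N1 and N2: 15 + 21 − 6 = 30
  between N2 and N3: 21 + 34 − 18 = 37
  between N3 and Base: 34 + 26 − 11 = 49
Cheapest insertion is between Base and N1, adding 12.
New total = 64 + 12 = 76.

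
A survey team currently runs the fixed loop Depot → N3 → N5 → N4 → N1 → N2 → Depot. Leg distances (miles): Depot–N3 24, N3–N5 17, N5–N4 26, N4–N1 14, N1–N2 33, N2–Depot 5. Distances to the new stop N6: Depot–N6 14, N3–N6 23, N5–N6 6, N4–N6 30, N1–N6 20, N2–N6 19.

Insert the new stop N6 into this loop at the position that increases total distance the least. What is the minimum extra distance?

Adding 6 miles by placing N6 on the N1–N2 leg.

Insertion cost between consecutive stops i–j is d(i,N6) + d(N6,j) − d(i,j):
  between Depot and N3: 14 + 23 − 24 = 13
  between N3 and N5: 23 + 6 − 17 = 12
  between N5 and N4: 6 + 30 − 26 = 10
  between N4 and N1: 30 + 20 − 14 = 36
  between N1 and N2: 20 + 19 − 33 = 6
  between N2 and Depot: 19 + 14 − 5 = 28
Cheapest insertion is between N1 and N2, adding 6.
New total = 119 + 6 = 125.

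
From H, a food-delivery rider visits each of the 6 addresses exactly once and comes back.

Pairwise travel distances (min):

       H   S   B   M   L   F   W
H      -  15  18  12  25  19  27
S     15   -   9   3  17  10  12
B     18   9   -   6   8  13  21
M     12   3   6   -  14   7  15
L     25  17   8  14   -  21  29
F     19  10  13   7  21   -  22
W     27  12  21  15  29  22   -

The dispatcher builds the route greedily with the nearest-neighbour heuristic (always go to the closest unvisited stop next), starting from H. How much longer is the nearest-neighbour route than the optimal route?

7 min longer than the optimal tour.

H: M=12, S=15, B=18, F=19, L=25, W=27 ⇒ M
M: S=3, B=6, F=7, L=14, W=15 ⇒ S
S: B=9, F=10, W=12, L=17 ⇒ B
B: L=8, F=13, W=21 ⇒ L
L: F=21, W=29 ⇒ F
F: W=22 ⇒ W
NN route H → M → S → B → L → F → W → H costs 102.
Optimal: H → S → W → M → F → B → L → H costs 95 (by enumerating all 360 distinct tours).
Excess = 102 − 95 = 7.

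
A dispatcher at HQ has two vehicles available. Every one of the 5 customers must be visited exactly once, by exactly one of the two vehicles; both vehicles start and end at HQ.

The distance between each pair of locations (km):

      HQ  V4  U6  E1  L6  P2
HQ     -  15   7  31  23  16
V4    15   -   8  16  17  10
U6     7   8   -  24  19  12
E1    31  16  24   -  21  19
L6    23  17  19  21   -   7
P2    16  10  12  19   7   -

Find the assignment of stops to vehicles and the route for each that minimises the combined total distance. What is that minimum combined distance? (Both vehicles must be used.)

Check every non-empty split of the stops between the two vehicles; for each half take its own optimal tour:
  {V4} + {U6, E1, L6, P2}: 30 + 75 = 105
  {U6} + {V4, E1, L6, P2}: 14 + 75 = 89
  {V4, U6} + {E1, L6, P2}: 30 + 75 = 105
  {E1} + {V4, U6, L6, P2}: 62 + 55 = 117
  {V4, E1} + {U6, L6, P2}: 62 + 49 = 111
  {U6, E1} + {V4, L6, P2}: 62 + 55 = 117
  … (15 splits in total)
Best: vehicle 1 HQ → U6 → HQ = 14; vehicle 2 HQ → V4 → E1 → L6 → P2 → HQ = 75; combined 89.

Minimum combined distance: 89 km.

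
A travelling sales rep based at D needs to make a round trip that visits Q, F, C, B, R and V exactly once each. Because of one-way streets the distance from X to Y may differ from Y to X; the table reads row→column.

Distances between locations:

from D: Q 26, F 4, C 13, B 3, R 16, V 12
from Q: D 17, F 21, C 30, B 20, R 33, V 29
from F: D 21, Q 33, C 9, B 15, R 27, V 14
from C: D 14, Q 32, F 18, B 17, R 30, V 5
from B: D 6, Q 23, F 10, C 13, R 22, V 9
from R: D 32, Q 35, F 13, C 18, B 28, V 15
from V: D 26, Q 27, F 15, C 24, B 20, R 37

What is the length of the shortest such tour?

Shortest round trip = 96.

D → Q → F → C → B → R → V → D: 26+21+9+17+22+15+26 = 136
D → Q → F → C → B → V → R → D: 26+21+9+17+9+37+32 = 151
D → Q → F → C → R → B → V → D: 26+21+9+30+28+9+26 = 149
D → Q → F → C → R → V → B → D: 26+21+9+30+15+20+6 = 127
D → Q → F → C → V → B → R → D: 26+21+9+5+20+22+32 = 135
D → Q → F → C → V → R → B → D: 26+21+9+5+37+28+6 = 132
D → Q → F → B → C → R → V → D: 26+21+15+13+30+15+26 = 146
D → Q → F → B → C → V → R → D: 26+21+15+13+5+37+32 = 149
… (712 more)
D → B → R → F → C → V → Q → D: 3+22+13+9+5+27+17 = 96  ← best
The minimum is 96.
One optimal route: D → B → R → F → C → V → Q → D.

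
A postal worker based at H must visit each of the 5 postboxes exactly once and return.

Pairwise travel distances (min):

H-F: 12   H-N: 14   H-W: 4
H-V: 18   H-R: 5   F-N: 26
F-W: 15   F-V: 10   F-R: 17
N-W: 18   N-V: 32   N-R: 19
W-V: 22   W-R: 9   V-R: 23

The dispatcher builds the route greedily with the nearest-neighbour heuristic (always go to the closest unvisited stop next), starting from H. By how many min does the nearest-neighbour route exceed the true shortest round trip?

The nearest-neighbour route is 1 min longer than optimal.

From H: W=4, R=5, F=12, N=14, V=18 → choose W (4).
From W: R=9, F=15, N=18, V=22 → choose R (9).
From R: F=17, N=19, V=23 → choose F (17).
From F: V=10, N=26 → choose V (10).
From V: N=32 → choose N (32).
NN route H → W → R → F → V → N → H costs 86.
Optimal: H → N → W → F → V → R → H costs 85 (by enumerating all 60 distinct tours).
Excess = 86 − 85 = 1.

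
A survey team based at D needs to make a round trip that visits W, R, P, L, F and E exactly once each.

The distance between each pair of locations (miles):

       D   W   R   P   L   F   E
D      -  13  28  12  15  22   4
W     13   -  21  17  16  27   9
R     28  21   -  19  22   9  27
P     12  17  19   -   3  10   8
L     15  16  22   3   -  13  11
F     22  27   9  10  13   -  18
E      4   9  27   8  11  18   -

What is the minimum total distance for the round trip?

There are 360 distinct closed tours to check (reversals are equivalent).
D → W → R → P → L → F → E → D: 13+21+19+3+13+18+4 = 91
D → W → R → P → L → E → F → D: 13+21+19+3+11+18+22 = 107
D → W → R → P → F → L → E → D: 13+21+19+10+13+11+4 = 91
D → W → R → P → F → E → L → D: 13+21+19+10+18+11+15 = 107
D → W → R → P → E → L → F → D: 13+21+19+8+11+13+22 = 107
D → W → R → P → E → F → L → D: 13+21+19+8+18+13+15 = 107
D → W → R → L → P → F → E → D: 13+21+22+3+10+18+4 = 91
D → W → R → L → P → E → F → D: 13+21+22+3+8+18+22 = 107
… (352 more)
D → W → R → F → P → L → E → D: 13+21+9+10+3+11+4 = 71  ← best
The minimum is 71.
One optimal route: D → W → R → F → P → L → E → D (or its reverse).

71 miles — the shortest possible round trip.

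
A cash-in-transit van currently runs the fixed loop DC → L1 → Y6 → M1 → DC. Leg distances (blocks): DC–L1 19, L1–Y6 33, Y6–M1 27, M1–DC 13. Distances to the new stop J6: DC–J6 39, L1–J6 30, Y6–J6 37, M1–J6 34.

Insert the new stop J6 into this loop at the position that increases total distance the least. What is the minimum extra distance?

Insertion cost between consecutive stops i–j is d(i,J6) + d(J6,j) − d(i,j):
  between DC and L1: 39 + 30 − 19 = 50
  between L1 and Y6: 30 + 37 − 33 = 34
  between Y6 and M1: 37 + 34 − 27 = 44
  between M1 and DC: 34 + 39 − 13 = 60
Cheapest insertion is between L1 and Y6, adding 34.
New total = 92 + 34 = 126.

Adding 34 blocks by placing J6 on the L1–Y6 leg.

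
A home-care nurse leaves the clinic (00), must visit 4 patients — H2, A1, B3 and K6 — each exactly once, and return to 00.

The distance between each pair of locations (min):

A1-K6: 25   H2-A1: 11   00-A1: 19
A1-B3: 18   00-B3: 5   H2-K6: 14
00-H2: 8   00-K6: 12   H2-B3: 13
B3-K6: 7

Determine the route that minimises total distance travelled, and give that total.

With 4 stops there are 4!/2 = 12 distinct round trips (a route and its reverse cost the same).
00-H2-A1-B3-K6-00: 8+11+18+7+12 = 56
00-H2-A1-K6-B3-00: 8+11+25+7+5 = 56
00-H2-B3-A1-K6-00: 8+13+18+25+12 = 76
00-H2-B3-K6-A1-00: 8+13+7+25+19 = 72
00-H2-K6-A1-B3-00: 8+14+25+18+5 = 70
00-H2-K6-B3-A1-00: 8+14+7+18+19 = 66
00-A1-H2-B3-K6-00: 19+11+13+7+12 = 62
00-A1-H2-K6-B3-00: 19+11+14+7+5 = 56
00-A1-B3-H2-K6-00: 19+18+13+14+12 = 76
00-A1-K6-H2-B3-00: 19+25+14+13+5 = 76
00-B3-H2-A1-K6-00: 5+13+11+25+12 = 66
00-B3-A1-H2-K6-00: 5+18+11+14+12 = 60
The minimum is 56.
One optimal route: 00 → H2 → A1 → B3 → K6 → 00 (or its reverse).

56 min — the shortest possible round trip.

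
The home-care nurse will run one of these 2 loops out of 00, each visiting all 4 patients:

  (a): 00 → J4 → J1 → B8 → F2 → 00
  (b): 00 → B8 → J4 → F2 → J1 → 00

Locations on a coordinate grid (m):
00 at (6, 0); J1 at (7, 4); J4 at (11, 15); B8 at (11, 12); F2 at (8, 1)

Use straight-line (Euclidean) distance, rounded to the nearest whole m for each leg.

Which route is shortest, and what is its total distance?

37 m — (b) is the shortest.

(a): 16 + 12 + 9 + 11 + 2 = 50
(b): 13 + 3 + 14 + 3 + 4 = 37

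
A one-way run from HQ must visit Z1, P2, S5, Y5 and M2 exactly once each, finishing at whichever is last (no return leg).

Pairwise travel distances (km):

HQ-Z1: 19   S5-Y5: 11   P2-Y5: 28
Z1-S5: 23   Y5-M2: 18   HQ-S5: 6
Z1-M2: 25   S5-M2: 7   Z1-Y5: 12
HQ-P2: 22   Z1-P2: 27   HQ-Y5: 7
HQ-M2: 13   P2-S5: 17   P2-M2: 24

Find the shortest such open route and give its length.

68 km — the minimum one-way total.

There are 5! = 120 possible orderings.
HQ→Z1→P2→S5→Y5→M2: 19+27+17+11+18 = 92
HQ→Z1→P2→S5→M2→Y5: 19+27+17+7+18 = 88
HQ→Z1→P2→Y5→S5→M2: 19+27+28+11+7 = 92
HQ→Z1→P2→Y5→M2→S5: 19+27+28+18+7 = 99
HQ→Z1→P2→M2→S5→Y5: 19+27+24+7+11 = 88
HQ→Z1→P2→M2→Y5→S5: 19+27+24+18+11 = 99
HQ→Z1→S5→P2→Y5→M2: 19+23+17+28+18 = 105
HQ→Z1→S5→P2→M2→Y5: 19+23+17+24+18 = 101
HQ→Z1→S5→Y5→P2→M2: 19+23+11+28+24 = 105
HQ→Z1→S5→Y5→M2→P2: 19+23+11+18+24 = 95
HQ→Z1→S5→M2→P2→Y5: 19+23+7+24+28 = 101
HQ→Z1→S5→M2→Y5→P2: 19+23+7+18+28 = 95
HQ→Z1→Y5→P2→S5→M2: 19+12+28+17+7 = 83
HQ→Z1→Y5→P2→M2→S5: 19+12+28+24+7 = 90
… (106 more)
HQ→Y5→Z1→M2→S5→P2: 7+12+25+7+17 = 68  ← best
The minimum is 68.
One shortest path: HQ → Y5 → Z1 → M2 → S5 → P2.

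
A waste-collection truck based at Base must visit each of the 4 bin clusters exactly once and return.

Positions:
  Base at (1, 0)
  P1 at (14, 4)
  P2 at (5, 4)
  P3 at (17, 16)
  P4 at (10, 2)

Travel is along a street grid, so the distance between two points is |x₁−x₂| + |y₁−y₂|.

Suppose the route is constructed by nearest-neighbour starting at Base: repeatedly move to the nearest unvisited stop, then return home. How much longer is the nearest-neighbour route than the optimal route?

From Base: P2=8, P4=11, P1=17, P3=32 → choose P2 (8).
From P2: P4=7, P1=9, P3=24 → choose P4 (7).
From P4: P1=6, P3=21 → choose P1 (6).
From P1: P3=15 → choose P3 (15).
NN route Base → P2 → P4 → P1 → P3 → Base costs 68.
Optimal: Base → P2 → P1 → P3 → P4 → Base costs 64 (by enumerating all 12 distinct tours).
Excess = 68 − 64 = 4.

The nearest-neighbour route is 4 longer than optimal.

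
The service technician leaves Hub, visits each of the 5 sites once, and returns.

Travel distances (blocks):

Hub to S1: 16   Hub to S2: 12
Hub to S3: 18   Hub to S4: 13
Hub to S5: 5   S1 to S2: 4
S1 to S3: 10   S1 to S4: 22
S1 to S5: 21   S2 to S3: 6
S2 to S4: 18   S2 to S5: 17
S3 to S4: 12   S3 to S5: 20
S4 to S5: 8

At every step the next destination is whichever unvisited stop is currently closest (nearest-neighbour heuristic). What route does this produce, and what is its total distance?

51 blocks along Hub → S5 → S4 → S3 → S2 → S1 → Hub.

From Hub: distances to unvisited — S5=5, S2=12, S4=13, S1=16, S3=18. Nearest is S5 (5).
From S5: distances to unvisited — S4=8, S2=17, S3=20, S1=21. Nearest is S4 (8).
From S4: distances to unvisited — S3=12, S2=18, S1=22. Nearest is S3 (12).
From S3: distances to unvisited — S2=6, S1=10. Nearest is S2 (6).
From S2: distances to unvisited — S1=4. Nearest is S1 (4).
Return S1→Hub: 16.
Total = 5 + 8 + 12 + 6 + 4 + 16 = 51.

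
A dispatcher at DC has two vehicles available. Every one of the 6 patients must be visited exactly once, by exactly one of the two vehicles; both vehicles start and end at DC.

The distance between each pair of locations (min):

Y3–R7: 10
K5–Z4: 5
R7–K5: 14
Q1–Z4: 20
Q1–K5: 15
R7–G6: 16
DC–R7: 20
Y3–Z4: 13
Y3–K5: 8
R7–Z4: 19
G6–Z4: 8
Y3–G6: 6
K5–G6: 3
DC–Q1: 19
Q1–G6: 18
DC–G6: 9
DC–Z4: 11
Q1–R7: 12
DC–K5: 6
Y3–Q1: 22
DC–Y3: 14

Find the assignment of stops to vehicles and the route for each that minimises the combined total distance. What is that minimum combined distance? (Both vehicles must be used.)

Minimum combined distance: 78 min.

There are 2^5 − 1 = 31 ways to divide the 6 stops into two non-empty groups. For each, the best each vehicle can do is its own shortest tour through its group:
  {Y3} + {Q1, R7, K5, G6, Z4}: 28 + 66 = 94
  {Q1} + {Y3, R7, K5, G6, Z4}: 38 + 55 = 93
  {Y3, Q1} + {R7, K5, G6, Z4}: 55 + 55 = 110
  {R7} + {Y3, Q1, K5, G6, Z4}: 40 + 66 = 106
  {Y3, R7} + {Q1, K5, G6, Z4}: 44 + 56 = 100
  {Q1, R7} + {Y3, K5, G6, Z4}: 51 + 39 = 90
  … (31 splits in total)
  {K5} + {Y3, Q1, R7, G6, Z4}: 12 + 66 = 78  ← best
Best: vehicle 1 DC → K5 → DC = 12; vehicle 2 DC → Q1 → R7 → Y3 → G6 → Z4 → DC = 66; combined 78.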